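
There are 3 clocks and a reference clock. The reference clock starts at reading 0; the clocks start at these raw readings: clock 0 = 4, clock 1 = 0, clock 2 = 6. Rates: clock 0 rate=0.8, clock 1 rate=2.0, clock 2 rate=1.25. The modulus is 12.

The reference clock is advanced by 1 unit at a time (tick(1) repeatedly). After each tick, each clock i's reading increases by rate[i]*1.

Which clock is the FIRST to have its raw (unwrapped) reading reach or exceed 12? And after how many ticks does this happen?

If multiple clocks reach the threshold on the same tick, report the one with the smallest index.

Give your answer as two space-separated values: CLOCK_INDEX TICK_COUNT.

clock 0: start=4, rate=0.8, needs 12-4 = 8; ticks = ceil(8/0.8) = ceil(10.0000) = 10; reading at tick 10 = 4 + 0.8*10 = 12.0000
clock 1: start=0, rate=2.0, needs 12-0 = 12; ticks = ceil(12/2.0) = ceil(6.0000) = 6; reading at tick 6 = 0 + 2.0*6 = 12.0000
clock 2: start=6, rate=1.25, needs 12-6 = 6; ticks = ceil(6/1.25) = ceil(4.8000) = 5; reading at tick 5 = 6 + 1.25*5 = 12.2500
Minimum tick count = 5; winners = [2]; smallest index = 2

Answer: 2 5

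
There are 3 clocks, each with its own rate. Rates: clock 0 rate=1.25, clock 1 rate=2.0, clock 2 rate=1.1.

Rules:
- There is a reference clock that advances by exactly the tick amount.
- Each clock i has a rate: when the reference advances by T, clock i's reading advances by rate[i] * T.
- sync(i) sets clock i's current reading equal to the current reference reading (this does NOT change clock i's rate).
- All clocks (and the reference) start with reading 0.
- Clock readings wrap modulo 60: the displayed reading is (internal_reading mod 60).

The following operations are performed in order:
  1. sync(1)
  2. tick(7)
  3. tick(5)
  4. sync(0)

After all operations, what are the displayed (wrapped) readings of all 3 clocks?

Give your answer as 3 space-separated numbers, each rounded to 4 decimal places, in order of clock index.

Answer: 12.0000 24.0000 13.2000

Derivation:
After op 1 sync(1): ref=0.0000 raw=[0.0000 0.0000 0.0000]
After op 2 tick(7): ref=7.0000 raw=[8.7500 14.0000 7.7000]
After op 3 tick(5): ref=12.0000 raw=[15.0000 24.0000 13.2000]
After op 4 sync(0): ref=12.0000 raw=[12.0000 24.0000 13.2000]
Wrap final raw readings (mod 60): 12.0000 mod 60 = 12.0000; 24.0000 mod 60 = 24.0000; 13.2000 mod 60 = 13.2000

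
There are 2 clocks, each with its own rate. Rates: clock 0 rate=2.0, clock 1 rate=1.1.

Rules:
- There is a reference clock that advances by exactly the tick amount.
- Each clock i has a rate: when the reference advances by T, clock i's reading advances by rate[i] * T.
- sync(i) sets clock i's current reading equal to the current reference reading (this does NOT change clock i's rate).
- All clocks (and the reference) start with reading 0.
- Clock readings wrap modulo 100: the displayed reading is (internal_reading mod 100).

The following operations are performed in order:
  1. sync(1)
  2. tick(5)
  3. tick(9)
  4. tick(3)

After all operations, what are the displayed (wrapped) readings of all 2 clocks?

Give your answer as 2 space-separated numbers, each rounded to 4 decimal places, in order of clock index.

After op 1 sync(1): ref=0.0000 raw=[0.0000 0.0000]
After op 2 tick(5): ref=5.0000 raw=[10.0000 5.5000]
After op 3 tick(9): ref=14.0000 raw=[28.0000 15.4000]
After op 4 tick(3): ref=17.0000 raw=[34.0000 18.7000]
Wrap final raw readings (mod 100): 34.0000 mod 100 = 34.0000; 18.7000 mod 100 = 18.7000

Answer: 34.0000 18.7000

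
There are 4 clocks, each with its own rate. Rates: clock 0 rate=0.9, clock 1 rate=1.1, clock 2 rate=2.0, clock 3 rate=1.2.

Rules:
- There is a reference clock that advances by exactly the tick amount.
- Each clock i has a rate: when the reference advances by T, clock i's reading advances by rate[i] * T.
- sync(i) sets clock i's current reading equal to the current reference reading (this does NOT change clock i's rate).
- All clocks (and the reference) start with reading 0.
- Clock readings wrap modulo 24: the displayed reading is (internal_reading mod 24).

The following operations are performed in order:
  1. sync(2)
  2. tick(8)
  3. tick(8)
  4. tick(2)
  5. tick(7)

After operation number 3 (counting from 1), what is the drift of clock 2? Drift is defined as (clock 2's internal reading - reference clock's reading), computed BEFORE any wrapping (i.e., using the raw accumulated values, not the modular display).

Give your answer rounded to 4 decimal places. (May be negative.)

Answer: 16.0000

Derivation:
After op 1 sync(2): ref=0.0000 raw=[0.0000 0.0000 0.0000 0.0000]
After op 2 tick(8): ref=8.0000 raw=[7.2000 8.8000 16.0000 9.6000]
After op 3 tick(8): ref=16.0000 raw=[14.4000 17.6000 32.0000 19.2000]
Drift of clock 2 after op 3: 32.0000 - 16.0000 = 16.0000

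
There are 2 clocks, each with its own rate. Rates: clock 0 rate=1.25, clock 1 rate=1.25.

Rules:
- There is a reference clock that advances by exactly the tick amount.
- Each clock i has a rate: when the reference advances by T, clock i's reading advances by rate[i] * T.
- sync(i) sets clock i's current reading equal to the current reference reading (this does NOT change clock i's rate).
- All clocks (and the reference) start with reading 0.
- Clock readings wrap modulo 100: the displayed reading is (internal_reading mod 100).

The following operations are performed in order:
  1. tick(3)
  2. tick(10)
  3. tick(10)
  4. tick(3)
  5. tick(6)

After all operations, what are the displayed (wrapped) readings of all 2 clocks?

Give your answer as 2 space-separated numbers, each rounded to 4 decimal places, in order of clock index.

Answer: 40.0000 40.0000

Derivation:
After op 1 tick(3): ref=3.0000 raw=[3.7500 3.7500]
After op 2 tick(10): ref=13.0000 raw=[16.2500 16.2500]
After op 3 tick(10): ref=23.0000 raw=[28.7500 28.7500]
After op 4 tick(3): ref=26.0000 raw=[32.5000 32.5000]
After op 5 tick(6): ref=32.0000 raw=[40.0000 40.0000]
Wrap final raw readings (mod 100): 40.0000 mod 100 = 40.0000; 40.0000 mod 100 = 40.0000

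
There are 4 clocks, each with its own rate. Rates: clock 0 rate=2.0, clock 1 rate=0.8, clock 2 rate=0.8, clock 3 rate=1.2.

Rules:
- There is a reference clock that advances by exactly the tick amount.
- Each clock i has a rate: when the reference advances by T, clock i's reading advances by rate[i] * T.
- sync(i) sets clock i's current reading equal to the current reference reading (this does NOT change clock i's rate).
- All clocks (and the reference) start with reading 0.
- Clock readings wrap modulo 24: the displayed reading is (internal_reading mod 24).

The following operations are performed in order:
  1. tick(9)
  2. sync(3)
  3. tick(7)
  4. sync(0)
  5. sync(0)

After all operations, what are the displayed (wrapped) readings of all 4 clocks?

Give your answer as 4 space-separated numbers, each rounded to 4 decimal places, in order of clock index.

Answer: 16.0000 12.8000 12.8000 17.4000

Derivation:
After op 1 tick(9): ref=9.0000 raw=[18.0000 7.2000 7.2000 10.8000]
After op 2 sync(3): ref=9.0000 raw=[18.0000 7.2000 7.2000 9.0000]
After op 3 tick(7): ref=16.0000 raw=[32.0000 12.8000 12.8000 17.4000]
After op 4 sync(0): ref=16.0000 raw=[16.0000 12.8000 12.8000 17.4000]
After op 5 sync(0): ref=16.0000 raw=[16.0000 12.8000 12.8000 17.4000]
Wrap final raw readings (mod 24): 16.0000 mod 24 = 16.0000; 12.8000 mod 24 = 12.8000; 12.8000 mod 24 = 12.8000; 17.4000 mod 24 = 17.4000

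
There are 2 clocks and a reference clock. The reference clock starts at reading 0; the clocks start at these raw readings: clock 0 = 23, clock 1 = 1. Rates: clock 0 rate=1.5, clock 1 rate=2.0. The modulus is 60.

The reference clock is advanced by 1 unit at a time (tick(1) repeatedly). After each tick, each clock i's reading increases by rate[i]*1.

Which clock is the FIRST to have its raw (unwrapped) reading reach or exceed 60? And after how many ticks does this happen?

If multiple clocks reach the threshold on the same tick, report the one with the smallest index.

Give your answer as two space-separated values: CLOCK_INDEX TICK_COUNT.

Answer: 0 25

Derivation:
clock 0: start=23, rate=1.5, needs 60-23 = 37; ticks = ceil(37/1.5) = ceil(24.6667) = 25; reading at tick 25 = 23 + 1.5*25 = 60.5000
clock 1: start=1, rate=2.0, needs 60-1 = 59; ticks = ceil(59/2.0) = ceil(29.5000) = 30; reading at tick 30 = 1 + 2.0*30 = 61.0000
Minimum tick count = 25; winners = [0]; smallest index = 0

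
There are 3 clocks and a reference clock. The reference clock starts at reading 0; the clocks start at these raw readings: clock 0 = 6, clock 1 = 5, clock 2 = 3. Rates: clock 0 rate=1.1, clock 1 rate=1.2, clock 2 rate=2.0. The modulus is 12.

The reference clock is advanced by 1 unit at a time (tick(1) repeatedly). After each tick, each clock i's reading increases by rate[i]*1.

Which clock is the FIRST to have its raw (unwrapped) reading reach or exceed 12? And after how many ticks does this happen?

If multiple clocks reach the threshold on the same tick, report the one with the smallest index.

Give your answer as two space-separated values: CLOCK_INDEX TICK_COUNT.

clock 0: start=6, rate=1.1, needs 12-6 = 6; ticks = ceil(6/1.1) = ceil(5.4545) = 6; reading at tick 6 = 6 + 1.1*6 = 12.6000
clock 1: start=5, rate=1.2, needs 12-5 = 7; ticks = ceil(7/1.2) = ceil(5.8333) = 6; reading at tick 6 = 5 + 1.2*6 = 12.2000
clock 2: start=3, rate=2.0, needs 12-3 = 9; ticks = ceil(9/2.0) = ceil(4.5000) = 5; reading at tick 5 = 3 + 2.0*5 = 13.0000
Minimum tick count = 5; winners = [2]; smallest index = 2

Answer: 2 5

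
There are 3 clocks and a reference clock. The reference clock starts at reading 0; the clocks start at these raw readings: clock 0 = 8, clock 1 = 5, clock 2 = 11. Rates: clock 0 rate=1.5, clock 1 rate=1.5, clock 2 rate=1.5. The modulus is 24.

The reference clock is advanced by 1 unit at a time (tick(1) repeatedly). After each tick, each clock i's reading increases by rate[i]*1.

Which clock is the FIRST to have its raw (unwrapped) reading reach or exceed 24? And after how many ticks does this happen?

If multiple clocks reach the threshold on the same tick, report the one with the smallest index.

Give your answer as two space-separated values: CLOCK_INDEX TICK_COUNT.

clock 0: start=8, rate=1.5, needs 24-8 = 16; ticks = ceil(16/1.5) = ceil(10.6667) = 11; reading at tick 11 = 8 + 1.5*11 = 24.5000
clock 1: start=5, rate=1.5, needs 24-5 = 19; ticks = ceil(19/1.5) = ceil(12.6667) = 13; reading at tick 13 = 5 + 1.5*13 = 24.5000
clock 2: start=11, rate=1.5, needs 24-11 = 13; ticks = ceil(13/1.5) = ceil(8.6667) = 9; reading at tick 9 = 11 + 1.5*9 = 24.5000
Minimum tick count = 9; winners = [2]; smallest index = 2

Answer: 2 9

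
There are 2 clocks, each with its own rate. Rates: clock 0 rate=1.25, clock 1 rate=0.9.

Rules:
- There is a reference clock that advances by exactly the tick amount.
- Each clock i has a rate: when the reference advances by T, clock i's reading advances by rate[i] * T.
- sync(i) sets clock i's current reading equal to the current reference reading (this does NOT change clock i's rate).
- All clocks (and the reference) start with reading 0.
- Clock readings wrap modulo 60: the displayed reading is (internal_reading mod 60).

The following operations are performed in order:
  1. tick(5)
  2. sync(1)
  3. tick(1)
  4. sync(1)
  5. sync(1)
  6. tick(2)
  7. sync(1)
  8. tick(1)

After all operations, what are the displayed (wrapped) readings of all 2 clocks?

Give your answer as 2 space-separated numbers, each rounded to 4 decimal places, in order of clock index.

Answer: 11.2500 8.9000

Derivation:
After op 1 tick(5): ref=5.0000 raw=[6.2500 4.5000]
After op 2 sync(1): ref=5.0000 raw=[6.2500 5.0000]
After op 3 tick(1): ref=6.0000 raw=[7.5000 5.9000]
After op 4 sync(1): ref=6.0000 raw=[7.5000 6.0000]
After op 5 sync(1): ref=6.0000 raw=[7.5000 6.0000]
After op 6 tick(2): ref=8.0000 raw=[10.0000 7.8000]
After op 7 sync(1): ref=8.0000 raw=[10.0000 8.0000]
After op 8 tick(1): ref=9.0000 raw=[11.2500 8.9000]
Wrap final raw readings (mod 60): 11.2500 mod 60 = 11.2500; 8.9000 mod 60 = 8.9000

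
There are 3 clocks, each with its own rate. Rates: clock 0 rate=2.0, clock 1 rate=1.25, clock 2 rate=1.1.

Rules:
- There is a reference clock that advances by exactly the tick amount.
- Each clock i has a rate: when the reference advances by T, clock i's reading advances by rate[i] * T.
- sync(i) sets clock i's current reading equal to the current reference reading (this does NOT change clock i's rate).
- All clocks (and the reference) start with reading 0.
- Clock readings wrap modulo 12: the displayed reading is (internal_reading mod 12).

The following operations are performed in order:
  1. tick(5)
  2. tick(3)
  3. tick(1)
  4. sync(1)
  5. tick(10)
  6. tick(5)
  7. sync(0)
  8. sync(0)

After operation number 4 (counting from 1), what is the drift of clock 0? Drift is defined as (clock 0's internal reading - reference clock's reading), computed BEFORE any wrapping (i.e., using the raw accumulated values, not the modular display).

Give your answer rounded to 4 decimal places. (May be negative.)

Answer: 9.0000

Derivation:
After op 1 tick(5): ref=5.0000 raw=[10.0000 6.2500 5.5000]
After op 2 tick(3): ref=8.0000 raw=[16.0000 10.0000 8.8000]
After op 3 tick(1): ref=9.0000 raw=[18.0000 11.2500 9.9000]
After op 4 sync(1): ref=9.0000 raw=[18.0000 9.0000 9.9000]
Drift of clock 0 after op 4: 18.0000 - 9.0000 = 9.0000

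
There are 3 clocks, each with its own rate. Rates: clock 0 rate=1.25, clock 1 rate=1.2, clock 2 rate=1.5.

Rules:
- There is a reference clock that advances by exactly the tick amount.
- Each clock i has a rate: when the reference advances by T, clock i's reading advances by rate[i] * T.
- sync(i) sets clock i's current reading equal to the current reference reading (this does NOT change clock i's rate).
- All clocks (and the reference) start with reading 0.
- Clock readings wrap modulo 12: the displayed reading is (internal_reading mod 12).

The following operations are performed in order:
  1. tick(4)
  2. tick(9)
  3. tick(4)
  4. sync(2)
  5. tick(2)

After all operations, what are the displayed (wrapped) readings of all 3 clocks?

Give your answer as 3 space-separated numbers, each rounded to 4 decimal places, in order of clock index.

Answer: 11.7500 10.8000 8.0000

Derivation:
After op 1 tick(4): ref=4.0000 raw=[5.0000 4.8000 6.0000]
After op 2 tick(9): ref=13.0000 raw=[16.2500 15.6000 19.5000]
After op 3 tick(4): ref=17.0000 raw=[21.2500 20.4000 25.5000]
After op 4 sync(2): ref=17.0000 raw=[21.2500 20.4000 17.0000]
After op 5 tick(2): ref=19.0000 raw=[23.7500 22.8000 20.0000]
Wrap final raw readings (mod 12): 23.7500 mod 12 = 11.7500; 22.8000 mod 12 = 10.8000; 20.0000 mod 12 = 8.0000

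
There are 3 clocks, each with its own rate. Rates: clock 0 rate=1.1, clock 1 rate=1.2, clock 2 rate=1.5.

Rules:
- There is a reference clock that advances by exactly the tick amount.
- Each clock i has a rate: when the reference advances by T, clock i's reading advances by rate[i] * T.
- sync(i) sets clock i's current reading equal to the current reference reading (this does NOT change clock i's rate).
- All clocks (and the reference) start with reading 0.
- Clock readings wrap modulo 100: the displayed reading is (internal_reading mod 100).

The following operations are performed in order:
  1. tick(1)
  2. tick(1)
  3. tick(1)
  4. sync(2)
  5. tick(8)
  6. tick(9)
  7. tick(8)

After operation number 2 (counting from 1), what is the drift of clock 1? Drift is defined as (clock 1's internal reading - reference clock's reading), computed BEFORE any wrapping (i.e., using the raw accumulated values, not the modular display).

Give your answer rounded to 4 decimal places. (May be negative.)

Answer: 0.4000

Derivation:
After op 1 tick(1): ref=1.0000 raw=[1.1000 1.2000 1.5000]
After op 2 tick(1): ref=2.0000 raw=[2.2000 2.4000 3.0000]
Drift of clock 1 after op 2: 2.4000 - 2.0000 = 0.4000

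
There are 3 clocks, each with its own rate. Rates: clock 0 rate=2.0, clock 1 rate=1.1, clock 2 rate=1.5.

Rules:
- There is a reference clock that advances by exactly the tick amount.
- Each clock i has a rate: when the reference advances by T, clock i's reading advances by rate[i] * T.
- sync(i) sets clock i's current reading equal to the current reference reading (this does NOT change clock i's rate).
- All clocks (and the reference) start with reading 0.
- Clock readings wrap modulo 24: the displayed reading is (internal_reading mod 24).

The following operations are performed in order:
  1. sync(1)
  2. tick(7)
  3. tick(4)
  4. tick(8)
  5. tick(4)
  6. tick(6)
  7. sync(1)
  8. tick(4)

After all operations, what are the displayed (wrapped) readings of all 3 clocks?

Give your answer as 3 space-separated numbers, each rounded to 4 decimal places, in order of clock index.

After op 1 sync(1): ref=0.0000 raw=[0.0000 0.0000 0.0000]
After op 2 tick(7): ref=7.0000 raw=[14.0000 7.7000 10.5000]
After op 3 tick(4): ref=11.0000 raw=[22.0000 12.1000 16.5000]
After op 4 tick(8): ref=19.0000 raw=[38.0000 20.9000 28.5000]
After op 5 tick(4): ref=23.0000 raw=[46.0000 25.3000 34.5000]
After op 6 tick(6): ref=29.0000 raw=[58.0000 31.9000 43.5000]
After op 7 sync(1): ref=29.0000 raw=[58.0000 29.0000 43.5000]
After op 8 tick(4): ref=33.0000 raw=[66.0000 33.4000 49.5000]
Wrap final raw readings (mod 24): 66.0000 mod 24 = 18.0000; 33.4000 mod 24 = 9.4000; 49.5000 mod 24 = 1.5000

Answer: 18.0000 9.4000 1.5000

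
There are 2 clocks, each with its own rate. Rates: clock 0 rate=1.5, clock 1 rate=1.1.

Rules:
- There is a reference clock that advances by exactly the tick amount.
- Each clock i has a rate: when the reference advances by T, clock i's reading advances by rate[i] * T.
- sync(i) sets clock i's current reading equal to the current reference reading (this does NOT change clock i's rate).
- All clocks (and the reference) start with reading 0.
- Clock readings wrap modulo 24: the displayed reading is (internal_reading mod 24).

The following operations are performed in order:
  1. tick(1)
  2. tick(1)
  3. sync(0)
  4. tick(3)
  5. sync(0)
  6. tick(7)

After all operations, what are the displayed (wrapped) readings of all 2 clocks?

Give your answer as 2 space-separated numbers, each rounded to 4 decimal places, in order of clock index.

After op 1 tick(1): ref=1.0000 raw=[1.5000 1.1000]
After op 2 tick(1): ref=2.0000 raw=[3.0000 2.2000]
After op 3 sync(0): ref=2.0000 raw=[2.0000 2.2000]
After op 4 tick(3): ref=5.0000 raw=[6.5000 5.5000]
After op 5 sync(0): ref=5.0000 raw=[5.0000 5.5000]
After op 6 tick(7): ref=12.0000 raw=[15.5000 13.2000]
Wrap final raw readings (mod 24): 15.5000 mod 24 = 15.5000; 13.2000 mod 24 = 13.2000

Answer: 15.5000 13.2000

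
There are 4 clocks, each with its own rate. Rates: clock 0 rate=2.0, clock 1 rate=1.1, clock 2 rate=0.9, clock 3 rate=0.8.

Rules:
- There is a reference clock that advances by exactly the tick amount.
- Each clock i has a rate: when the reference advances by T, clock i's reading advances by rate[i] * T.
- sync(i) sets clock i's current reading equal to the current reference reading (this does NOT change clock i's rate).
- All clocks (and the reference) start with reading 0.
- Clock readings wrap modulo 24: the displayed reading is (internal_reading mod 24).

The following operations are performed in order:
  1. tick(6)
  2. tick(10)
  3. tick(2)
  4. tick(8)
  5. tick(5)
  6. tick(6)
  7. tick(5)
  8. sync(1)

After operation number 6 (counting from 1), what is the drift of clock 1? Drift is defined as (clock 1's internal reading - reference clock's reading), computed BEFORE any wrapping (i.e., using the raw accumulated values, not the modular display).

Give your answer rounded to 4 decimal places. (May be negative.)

After op 1 tick(6): ref=6.0000 raw=[12.0000 6.6000 5.4000 4.8000]
After op 2 tick(10): ref=16.0000 raw=[32.0000 17.6000 14.4000 12.8000]
After op 3 tick(2): ref=18.0000 raw=[36.0000 19.8000 16.2000 14.4000]
After op 4 tick(8): ref=26.0000 raw=[52.0000 28.6000 23.4000 20.8000]
After op 5 tick(5): ref=31.0000 raw=[62.0000 34.1000 27.9000 24.8000]
After op 6 tick(6): ref=37.0000 raw=[74.0000 40.7000 33.3000 29.6000]
Drift of clock 1 after op 6: 40.7000 - 37.0000 = 3.7000

Answer: 3.7000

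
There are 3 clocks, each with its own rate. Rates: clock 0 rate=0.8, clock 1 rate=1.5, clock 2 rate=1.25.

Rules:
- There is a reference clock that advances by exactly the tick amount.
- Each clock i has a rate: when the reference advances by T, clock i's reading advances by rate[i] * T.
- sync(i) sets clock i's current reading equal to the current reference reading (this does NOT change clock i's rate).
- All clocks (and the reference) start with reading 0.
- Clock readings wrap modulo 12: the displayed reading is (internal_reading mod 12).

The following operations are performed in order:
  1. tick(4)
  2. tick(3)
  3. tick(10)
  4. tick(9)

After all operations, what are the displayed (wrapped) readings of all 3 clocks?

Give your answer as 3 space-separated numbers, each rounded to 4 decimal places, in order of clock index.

Answer: 8.8000 3.0000 8.5000

Derivation:
After op 1 tick(4): ref=4.0000 raw=[3.2000 6.0000 5.0000]
After op 2 tick(3): ref=7.0000 raw=[5.6000 10.5000 8.7500]
After op 3 tick(10): ref=17.0000 raw=[13.6000 25.5000 21.2500]
After op 4 tick(9): ref=26.0000 raw=[20.8000 39.0000 32.5000]
Wrap final raw readings (mod 12): 20.8000 mod 12 = 8.8000; 39.0000 mod 12 = 3.0000; 32.5000 mod 12 = 8.5000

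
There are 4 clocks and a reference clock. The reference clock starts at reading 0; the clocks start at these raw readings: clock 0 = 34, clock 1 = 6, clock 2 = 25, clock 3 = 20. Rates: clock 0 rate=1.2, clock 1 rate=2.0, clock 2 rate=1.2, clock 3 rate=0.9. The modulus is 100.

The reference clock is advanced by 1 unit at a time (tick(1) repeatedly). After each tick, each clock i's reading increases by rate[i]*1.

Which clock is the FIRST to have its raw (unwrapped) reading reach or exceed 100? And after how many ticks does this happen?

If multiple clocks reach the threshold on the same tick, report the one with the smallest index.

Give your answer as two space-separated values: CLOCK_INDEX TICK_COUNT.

clock 0: start=34, rate=1.2, needs 100-34 = 66; ticks = ceil(66/1.2) = ceil(55.0000) = 55; reading at tick 55 = 34 + 1.2*55 = 100.0000
clock 1: start=6, rate=2.0, needs 100-6 = 94; ticks = ceil(94/2.0) = ceil(47.0000) = 47; reading at tick 47 = 6 + 2.0*47 = 100.0000
clock 2: start=25, rate=1.2, needs 100-25 = 75; ticks = ceil(75/1.2) = ceil(62.5000) = 63; reading at tick 63 = 25 + 1.2*63 = 100.6000
clock 3: start=20, rate=0.9, needs 100-20 = 80; ticks = ceil(80/0.9) = ceil(88.8889) = 89; reading at tick 89 = 20 + 0.9*89 = 100.1000
Minimum tick count = 47; winners = [1]; smallest index = 1

Answer: 1 47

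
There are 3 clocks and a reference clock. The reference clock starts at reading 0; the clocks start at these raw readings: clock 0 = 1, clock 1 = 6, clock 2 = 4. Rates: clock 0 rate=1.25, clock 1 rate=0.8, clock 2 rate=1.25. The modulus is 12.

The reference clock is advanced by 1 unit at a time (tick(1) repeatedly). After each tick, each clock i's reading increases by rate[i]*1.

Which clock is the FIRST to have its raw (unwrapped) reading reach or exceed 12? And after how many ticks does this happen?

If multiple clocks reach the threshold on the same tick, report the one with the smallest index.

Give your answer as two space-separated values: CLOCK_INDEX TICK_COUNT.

clock 0: start=1, rate=1.25, needs 12-1 = 11; ticks = ceil(11/1.25) = ceil(8.8000) = 9; reading at tick 9 = 1 + 1.25*9 = 12.2500
clock 1: start=6, rate=0.8, needs 12-6 = 6; ticks = ceil(6/0.8) = ceil(7.5000) = 8; reading at tick 8 = 6 + 0.8*8 = 12.4000
clock 2: start=4, rate=1.25, needs 12-4 = 8; ticks = ceil(8/1.25) = ceil(6.4000) = 7; reading at tick 7 = 4 + 1.25*7 = 12.7500
Minimum tick count = 7; winners = [2]; smallest index = 2

Answer: 2 7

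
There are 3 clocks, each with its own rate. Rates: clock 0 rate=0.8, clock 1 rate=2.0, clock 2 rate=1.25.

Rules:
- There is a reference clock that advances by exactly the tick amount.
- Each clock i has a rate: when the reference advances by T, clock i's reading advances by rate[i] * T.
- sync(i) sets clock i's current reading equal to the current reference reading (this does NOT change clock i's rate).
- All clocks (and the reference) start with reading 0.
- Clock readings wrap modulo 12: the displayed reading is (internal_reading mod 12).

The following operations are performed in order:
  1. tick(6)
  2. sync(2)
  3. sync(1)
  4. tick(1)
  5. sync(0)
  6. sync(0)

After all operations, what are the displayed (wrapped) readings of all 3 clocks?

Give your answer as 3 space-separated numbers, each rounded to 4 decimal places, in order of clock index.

Answer: 7.0000 8.0000 7.2500

Derivation:
After op 1 tick(6): ref=6.0000 raw=[4.8000 12.0000 7.5000]
After op 2 sync(2): ref=6.0000 raw=[4.8000 12.0000 6.0000]
After op 3 sync(1): ref=6.0000 raw=[4.8000 6.0000 6.0000]
After op 4 tick(1): ref=7.0000 raw=[5.6000 8.0000 7.2500]
After op 5 sync(0): ref=7.0000 raw=[7.0000 8.0000 7.2500]
After op 6 sync(0): ref=7.0000 raw=[7.0000 8.0000 7.2500]
Wrap final raw readings (mod 12): 7.0000 mod 12 = 7.0000; 8.0000 mod 12 = 8.0000; 7.2500 mod 12 = 7.2500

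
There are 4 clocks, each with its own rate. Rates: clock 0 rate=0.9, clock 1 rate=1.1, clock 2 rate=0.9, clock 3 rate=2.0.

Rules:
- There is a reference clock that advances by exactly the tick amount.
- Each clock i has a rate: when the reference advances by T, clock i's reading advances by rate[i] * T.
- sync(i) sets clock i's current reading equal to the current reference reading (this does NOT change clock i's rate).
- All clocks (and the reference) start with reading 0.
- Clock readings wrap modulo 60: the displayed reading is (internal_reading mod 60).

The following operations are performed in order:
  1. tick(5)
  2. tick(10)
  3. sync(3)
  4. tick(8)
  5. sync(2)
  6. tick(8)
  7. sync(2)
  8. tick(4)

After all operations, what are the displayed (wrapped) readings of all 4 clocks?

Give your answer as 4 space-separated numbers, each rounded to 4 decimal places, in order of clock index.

Answer: 31.5000 38.5000 34.6000 55.0000

Derivation:
After op 1 tick(5): ref=5.0000 raw=[4.5000 5.5000 4.5000 10.0000]
After op 2 tick(10): ref=15.0000 raw=[13.5000 16.5000 13.5000 30.0000]
After op 3 sync(3): ref=15.0000 raw=[13.5000 16.5000 13.5000 15.0000]
After op 4 tick(8): ref=23.0000 raw=[20.7000 25.3000 20.7000 31.0000]
After op 5 sync(2): ref=23.0000 raw=[20.7000 25.3000 23.0000 31.0000]
After op 6 tick(8): ref=31.0000 raw=[27.9000 34.1000 30.2000 47.0000]
After op 7 sync(2): ref=31.0000 raw=[27.9000 34.1000 31.0000 47.0000]
After op 8 tick(4): ref=35.0000 raw=[31.5000 38.5000 34.6000 55.0000]
Wrap final raw readings (mod 60): 31.5000 mod 60 = 31.5000; 38.5000 mod 60 = 38.5000; 34.6000 mod 60 = 34.6000; 55.0000 mod 60 = 55.0000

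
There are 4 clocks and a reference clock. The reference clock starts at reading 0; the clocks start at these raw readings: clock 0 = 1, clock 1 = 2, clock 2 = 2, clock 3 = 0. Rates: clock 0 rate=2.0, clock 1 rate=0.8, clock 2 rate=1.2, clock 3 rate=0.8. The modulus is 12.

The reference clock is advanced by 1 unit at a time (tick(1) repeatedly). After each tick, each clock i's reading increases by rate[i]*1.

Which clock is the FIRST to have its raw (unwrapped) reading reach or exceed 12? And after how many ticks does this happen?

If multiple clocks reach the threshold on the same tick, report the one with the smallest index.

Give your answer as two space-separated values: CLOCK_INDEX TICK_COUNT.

clock 0: start=1, rate=2.0, needs 12-1 = 11; ticks = ceil(11/2.0) = ceil(5.5000) = 6; reading at tick 6 = 1 + 2.0*6 = 13.0000
clock 1: start=2, rate=0.8, needs 12-2 = 10; ticks = ceil(10/0.8) = ceil(12.5000) = 13; reading at tick 13 = 2 + 0.8*13 = 12.4000
clock 2: start=2, rate=1.2, needs 12-2 = 10; ticks = ceil(10/1.2) = ceil(8.3333) = 9; reading at tick 9 = 2 + 1.2*9 = 12.8000
clock 3: start=0, rate=0.8, needs 12-0 = 12; ticks = ceil(12/0.8) = ceil(15.0000) = 15; reading at tick 15 = 0 + 0.8*15 = 12.0000
Minimum tick count = 6; winners = [0]; smallest index = 0

Answer: 0 6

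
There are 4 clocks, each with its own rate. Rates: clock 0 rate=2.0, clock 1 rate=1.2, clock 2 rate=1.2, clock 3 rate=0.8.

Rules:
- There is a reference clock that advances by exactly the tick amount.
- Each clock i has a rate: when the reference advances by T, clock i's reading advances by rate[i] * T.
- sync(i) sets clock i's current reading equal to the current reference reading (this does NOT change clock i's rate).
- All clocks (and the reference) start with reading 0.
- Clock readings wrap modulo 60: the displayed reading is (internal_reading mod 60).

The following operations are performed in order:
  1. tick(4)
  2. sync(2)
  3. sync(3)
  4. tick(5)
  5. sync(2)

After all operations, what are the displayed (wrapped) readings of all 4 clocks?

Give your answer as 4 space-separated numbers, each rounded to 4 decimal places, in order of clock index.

After op 1 tick(4): ref=4.0000 raw=[8.0000 4.8000 4.8000 3.2000]
After op 2 sync(2): ref=4.0000 raw=[8.0000 4.8000 4.0000 3.2000]
After op 3 sync(3): ref=4.0000 raw=[8.0000 4.8000 4.0000 4.0000]
After op 4 tick(5): ref=9.0000 raw=[18.0000 10.8000 10.0000 8.0000]
After op 5 sync(2): ref=9.0000 raw=[18.0000 10.8000 9.0000 8.0000]
Wrap final raw readings (mod 60): 18.0000 mod 60 = 18.0000; 10.8000 mod 60 = 10.8000; 9.0000 mod 60 = 9.0000; 8.0000 mod 60 = 8.0000

Answer: 18.0000 10.8000 9.0000 8.0000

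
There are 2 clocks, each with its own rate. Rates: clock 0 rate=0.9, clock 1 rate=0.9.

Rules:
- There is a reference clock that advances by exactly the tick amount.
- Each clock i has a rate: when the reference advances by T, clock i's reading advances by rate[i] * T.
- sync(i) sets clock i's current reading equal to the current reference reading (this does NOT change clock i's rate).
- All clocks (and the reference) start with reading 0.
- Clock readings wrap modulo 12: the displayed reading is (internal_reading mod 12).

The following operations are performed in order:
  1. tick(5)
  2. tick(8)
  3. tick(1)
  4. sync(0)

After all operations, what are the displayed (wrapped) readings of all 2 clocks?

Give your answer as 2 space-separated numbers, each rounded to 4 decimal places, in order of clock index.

Answer: 2.0000 0.6000

Derivation:
After op 1 tick(5): ref=5.0000 raw=[4.5000 4.5000]
After op 2 tick(8): ref=13.0000 raw=[11.7000 11.7000]
After op 3 tick(1): ref=14.0000 raw=[12.6000 12.6000]
After op 4 sync(0): ref=14.0000 raw=[14.0000 12.6000]
Wrap final raw readings (mod 12): 14.0000 mod 12 = 2.0000; 12.6000 mod 12 = 0.6000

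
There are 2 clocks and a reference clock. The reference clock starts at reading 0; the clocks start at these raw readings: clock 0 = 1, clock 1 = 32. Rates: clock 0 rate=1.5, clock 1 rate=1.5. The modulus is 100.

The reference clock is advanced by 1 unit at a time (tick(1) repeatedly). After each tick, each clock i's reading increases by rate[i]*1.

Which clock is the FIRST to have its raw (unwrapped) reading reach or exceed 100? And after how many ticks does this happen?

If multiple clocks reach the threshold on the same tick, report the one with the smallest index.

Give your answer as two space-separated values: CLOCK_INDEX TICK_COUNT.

Answer: 1 46

Derivation:
clock 0: start=1, rate=1.5, needs 100-1 = 99; ticks = ceil(99/1.5) = ceil(66.0000) = 66; reading at tick 66 = 1 + 1.5*66 = 100.0000
clock 1: start=32, rate=1.5, needs 100-32 = 68; ticks = ceil(68/1.5) = ceil(45.3333) = 46; reading at tick 46 = 32 + 1.5*46 = 101.0000
Minimum tick count = 46; winners = [1]; smallest index = 1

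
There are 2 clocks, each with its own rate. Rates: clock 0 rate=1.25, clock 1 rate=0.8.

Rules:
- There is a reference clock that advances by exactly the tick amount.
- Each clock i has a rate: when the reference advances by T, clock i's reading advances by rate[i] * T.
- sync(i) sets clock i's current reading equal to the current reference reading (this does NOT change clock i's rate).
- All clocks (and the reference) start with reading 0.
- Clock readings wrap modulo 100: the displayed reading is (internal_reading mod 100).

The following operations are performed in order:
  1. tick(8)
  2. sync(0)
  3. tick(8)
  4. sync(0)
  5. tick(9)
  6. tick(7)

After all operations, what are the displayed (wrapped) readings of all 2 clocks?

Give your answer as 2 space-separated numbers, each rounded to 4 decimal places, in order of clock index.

Answer: 36.0000 25.6000

Derivation:
After op 1 tick(8): ref=8.0000 raw=[10.0000 6.4000]
After op 2 sync(0): ref=8.0000 raw=[8.0000 6.4000]
After op 3 tick(8): ref=16.0000 raw=[18.0000 12.8000]
After op 4 sync(0): ref=16.0000 raw=[16.0000 12.8000]
After op 5 tick(9): ref=25.0000 raw=[27.2500 20.0000]
After op 6 tick(7): ref=32.0000 raw=[36.0000 25.6000]
Wrap final raw readings (mod 100): 36.0000 mod 100 = 36.0000; 25.6000 mod 100 = 25.6000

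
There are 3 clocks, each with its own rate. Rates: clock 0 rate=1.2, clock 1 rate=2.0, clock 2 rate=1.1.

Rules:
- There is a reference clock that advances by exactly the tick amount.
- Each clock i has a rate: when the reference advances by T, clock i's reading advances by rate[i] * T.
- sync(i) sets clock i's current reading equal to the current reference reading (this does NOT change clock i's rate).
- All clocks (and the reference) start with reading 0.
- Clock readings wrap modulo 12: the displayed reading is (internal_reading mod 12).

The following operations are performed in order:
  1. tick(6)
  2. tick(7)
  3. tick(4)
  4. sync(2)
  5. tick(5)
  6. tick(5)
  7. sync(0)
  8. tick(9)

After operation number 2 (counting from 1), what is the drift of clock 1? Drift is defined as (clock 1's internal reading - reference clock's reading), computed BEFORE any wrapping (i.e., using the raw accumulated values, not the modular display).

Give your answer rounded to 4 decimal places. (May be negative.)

Answer: 13.0000

Derivation:
After op 1 tick(6): ref=6.0000 raw=[7.2000 12.0000 6.6000]
After op 2 tick(7): ref=13.0000 raw=[15.6000 26.0000 14.3000]
Drift of clock 1 after op 2: 26.0000 - 13.0000 = 13.0000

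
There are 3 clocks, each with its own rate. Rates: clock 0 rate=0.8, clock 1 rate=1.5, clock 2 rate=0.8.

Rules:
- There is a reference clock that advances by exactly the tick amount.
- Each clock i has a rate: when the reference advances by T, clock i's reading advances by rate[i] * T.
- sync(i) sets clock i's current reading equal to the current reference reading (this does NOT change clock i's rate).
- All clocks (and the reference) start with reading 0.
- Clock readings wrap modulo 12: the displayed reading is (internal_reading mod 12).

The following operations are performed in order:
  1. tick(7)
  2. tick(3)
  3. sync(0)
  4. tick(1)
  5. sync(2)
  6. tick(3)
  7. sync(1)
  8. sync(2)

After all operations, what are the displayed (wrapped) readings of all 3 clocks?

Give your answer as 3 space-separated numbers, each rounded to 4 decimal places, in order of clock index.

Answer: 1.2000 2.0000 2.0000

Derivation:
After op 1 tick(7): ref=7.0000 raw=[5.6000 10.5000 5.6000]
After op 2 tick(3): ref=10.0000 raw=[8.0000 15.0000 8.0000]
After op 3 sync(0): ref=10.0000 raw=[10.0000 15.0000 8.0000]
After op 4 tick(1): ref=11.0000 raw=[10.8000 16.5000 8.8000]
After op 5 sync(2): ref=11.0000 raw=[10.8000 16.5000 11.0000]
After op 6 tick(3): ref=14.0000 raw=[13.2000 21.0000 13.4000]
After op 7 sync(1): ref=14.0000 raw=[13.2000 14.0000 13.4000]
After op 8 sync(2): ref=14.0000 raw=[13.2000 14.0000 14.0000]
Wrap final raw readings (mod 12): 13.2000 mod 12 = 1.2000; 14.0000 mod 12 = 2.0000; 14.0000 mod 12 = 2.0000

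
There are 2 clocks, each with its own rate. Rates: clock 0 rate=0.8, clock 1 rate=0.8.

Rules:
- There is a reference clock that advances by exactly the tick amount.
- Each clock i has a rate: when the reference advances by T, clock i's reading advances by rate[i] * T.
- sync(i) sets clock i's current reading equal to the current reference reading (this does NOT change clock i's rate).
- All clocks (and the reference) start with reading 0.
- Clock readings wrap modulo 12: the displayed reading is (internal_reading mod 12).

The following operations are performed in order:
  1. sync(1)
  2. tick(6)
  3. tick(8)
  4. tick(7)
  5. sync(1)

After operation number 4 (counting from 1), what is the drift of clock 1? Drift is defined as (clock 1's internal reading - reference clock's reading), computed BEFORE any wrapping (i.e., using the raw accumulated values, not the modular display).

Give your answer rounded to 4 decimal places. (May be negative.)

After op 1 sync(1): ref=0.0000 raw=[0.0000 0.0000]
After op 2 tick(6): ref=6.0000 raw=[4.8000 4.8000]
After op 3 tick(8): ref=14.0000 raw=[11.2000 11.2000]
After op 4 tick(7): ref=21.0000 raw=[16.8000 16.8000]
Drift of clock 1 after op 4: 16.8000 - 21.0000 = -4.2000

Answer: -4.2000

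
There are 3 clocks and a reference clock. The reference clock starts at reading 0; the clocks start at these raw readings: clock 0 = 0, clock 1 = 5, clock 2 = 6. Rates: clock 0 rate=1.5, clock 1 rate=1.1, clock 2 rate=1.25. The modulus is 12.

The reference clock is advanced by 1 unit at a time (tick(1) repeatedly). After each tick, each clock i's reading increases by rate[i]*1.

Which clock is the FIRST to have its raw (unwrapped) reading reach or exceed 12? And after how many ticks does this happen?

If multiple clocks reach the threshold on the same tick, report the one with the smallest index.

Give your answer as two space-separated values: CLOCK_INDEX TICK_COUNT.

clock 0: start=0, rate=1.5, needs 12-0 = 12; ticks = ceil(12/1.5) = ceil(8.0000) = 8; reading at tick 8 = 0 + 1.5*8 = 12.0000
clock 1: start=5, rate=1.1, needs 12-5 = 7; ticks = ceil(7/1.1) = ceil(6.3636) = 7; reading at tick 7 = 5 + 1.1*7 = 12.7000
clock 2: start=6, rate=1.25, needs 12-6 = 6; ticks = ceil(6/1.25) = ceil(4.8000) = 5; reading at tick 5 = 6 + 1.25*5 = 12.2500
Minimum tick count = 5; winners = [2]; smallest index = 2

Answer: 2 5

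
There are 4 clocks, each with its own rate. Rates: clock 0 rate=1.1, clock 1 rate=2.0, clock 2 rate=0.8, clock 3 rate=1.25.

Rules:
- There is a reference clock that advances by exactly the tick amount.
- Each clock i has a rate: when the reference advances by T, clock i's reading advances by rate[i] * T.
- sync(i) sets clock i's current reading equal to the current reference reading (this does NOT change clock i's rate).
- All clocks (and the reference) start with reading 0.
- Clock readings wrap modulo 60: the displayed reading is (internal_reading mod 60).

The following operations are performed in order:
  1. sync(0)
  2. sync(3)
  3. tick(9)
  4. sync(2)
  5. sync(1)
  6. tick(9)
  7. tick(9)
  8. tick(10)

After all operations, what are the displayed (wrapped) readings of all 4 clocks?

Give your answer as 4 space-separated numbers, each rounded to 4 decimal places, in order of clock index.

Answer: 40.7000 5.0000 31.4000 46.2500

Derivation:
After op 1 sync(0): ref=0.0000 raw=[0.0000 0.0000 0.0000 0.0000]
After op 2 sync(3): ref=0.0000 raw=[0.0000 0.0000 0.0000 0.0000]
After op 3 tick(9): ref=9.0000 raw=[9.9000 18.0000 7.2000 11.2500]
After op 4 sync(2): ref=9.0000 raw=[9.9000 18.0000 9.0000 11.2500]
After op 5 sync(1): ref=9.0000 raw=[9.9000 9.0000 9.0000 11.2500]
After op 6 tick(9): ref=18.0000 raw=[19.8000 27.0000 16.2000 22.5000]
After op 7 tick(9): ref=27.0000 raw=[29.7000 45.0000 23.4000 33.7500]
After op 8 tick(10): ref=37.0000 raw=[40.7000 65.0000 31.4000 46.2500]
Wrap final raw readings (mod 60): 40.7000 mod 60 = 40.7000; 65.0000 mod 60 = 5.0000; 31.4000 mod 60 = 31.4000; 46.2500 mod 60 = 46.2500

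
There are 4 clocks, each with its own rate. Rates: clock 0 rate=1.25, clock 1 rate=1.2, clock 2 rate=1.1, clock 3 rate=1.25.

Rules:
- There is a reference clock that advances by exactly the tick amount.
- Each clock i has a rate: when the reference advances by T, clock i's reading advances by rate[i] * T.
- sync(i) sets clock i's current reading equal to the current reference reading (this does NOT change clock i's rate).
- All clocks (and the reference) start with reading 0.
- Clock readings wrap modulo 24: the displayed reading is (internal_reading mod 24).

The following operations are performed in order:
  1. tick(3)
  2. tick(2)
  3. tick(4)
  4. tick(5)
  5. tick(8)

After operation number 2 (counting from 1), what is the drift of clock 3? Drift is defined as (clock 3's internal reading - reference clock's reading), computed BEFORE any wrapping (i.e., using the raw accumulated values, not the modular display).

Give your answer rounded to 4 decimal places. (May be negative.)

Answer: 1.2500

Derivation:
After op 1 tick(3): ref=3.0000 raw=[3.7500 3.6000 3.3000 3.7500]
After op 2 tick(2): ref=5.0000 raw=[6.2500 6.0000 5.5000 6.2500]
Drift of clock 3 after op 2: 6.2500 - 5.0000 = 1.2500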